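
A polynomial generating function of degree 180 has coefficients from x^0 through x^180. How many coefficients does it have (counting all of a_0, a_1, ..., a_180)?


A polynomial of degree 180 takes the form a_0 + a_1 x + ... + a_180 x^180.
The number of coefficients is 180 + 1 = 181.

181


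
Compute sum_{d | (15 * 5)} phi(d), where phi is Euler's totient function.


First, 15 * 5 = 75. One classical identity is sum_{d | n} phi(d) = n (each k in [1, n] has a unique gcd with n, and among the k's with gcd(k, n) = n/d there are phi(d) of them). So the sum equals 75. We also verify directly:
Divisors of 75: 1, 3, 5, 15, 25, 75.
phi values: 1, 2, 4, 8, 20, 40.
Sum = 75.

75


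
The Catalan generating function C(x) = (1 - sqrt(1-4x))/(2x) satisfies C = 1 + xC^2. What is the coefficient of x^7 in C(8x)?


Substituting x -> 8x scales the n-th coefficient by 8^n, so [x^7] C(8x) = 8^7 * C_7.
C_7 = C(2*7, 7)/(8) = 3432/8 = 429.
So 8^7 * 429 = 2097152 * 429 = 899678208.

899678208


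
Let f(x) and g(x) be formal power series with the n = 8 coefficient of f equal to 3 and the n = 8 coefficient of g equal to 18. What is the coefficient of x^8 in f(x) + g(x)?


Addition of formal power series is termwise.
The coefficient of x^8 in f + g = 3 + 18
= 21

21


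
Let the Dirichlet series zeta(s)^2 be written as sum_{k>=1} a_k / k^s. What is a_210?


The Dirichlet convolution of the constant function 1 with itself gives (1 * 1)(k) = sum_{d | k} 1 = d(k), the number of positive divisors of k.
Since zeta(s) = sum_{k>=1} 1/k^s, we have zeta(s)^2 = sum_{k>=1} d(k)/k^s, so a_k = d(k).
For k = 210: the divisors are 1, 2, 3, 5, 6, 7, 10, 14, 15, 21, 30, 35, 42, 70, 105, 210.
Count = 16.

16


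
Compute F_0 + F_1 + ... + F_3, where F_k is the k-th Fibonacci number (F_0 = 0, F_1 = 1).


Use the identity sum_{k=0}^{N} F_k = F_{N+2} - 1 (which follows from F_{k+2} - F_{k+1} = F_k). Then
sum_{k=0}^{3} F_k = (F_{5} - 1) - (F_{1} - 1) = F_{5} - F_{1}.
Computing: F_{5} = 5, F_{1} = 1, so
Sum = 5 - 1 = 4.

4


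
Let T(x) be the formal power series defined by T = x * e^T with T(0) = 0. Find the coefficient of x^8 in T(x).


Apply the Lagrange inversion formula: if T = x * phi(T) with phi(t) = e^t, then
[x^n] T = (1/n) [t^(n-1)] phi(t)^n = (1/n) [t^(n-1)] e^(n t) = (1/n) * n^(n-1) / (n-1)! = n^(n-1) / n!.
When c = 1 this is the Cayley count of rooted labeled trees on n vertices, divided by n!.
For n = 8: 8^7 / 8! = 2097152/40320 = 16384/315.

16384/315


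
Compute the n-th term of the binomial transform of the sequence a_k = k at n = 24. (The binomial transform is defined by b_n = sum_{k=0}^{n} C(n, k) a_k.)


With a_k = k, b_n = sum_{k=0}^{n} C(n, k) k. Using k * C(n, k) = n * C(n-1, k-1) gives b_n = n * sum_{k>=1} C(n-1, k-1) = n * 2^(n-1).
For n = 24: 24 * 2^23 = 24 * 8388608 = 201326592.

201326592


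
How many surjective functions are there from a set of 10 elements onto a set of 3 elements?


By inclusion-exclusion on which target elements are missed, the number of surjections from an n-set onto a k-set is
surj(n, k) = sum_{j=0}^{k} (-1)^j C(k, j) (k - j)^n.
Equivalently surj(n, k) = k! * S(n, k), where S(n, k) is the Stirling number of the second kind.
For n = 10, k = 3:
S(10, 3) = 9330, so
surj = 3! * 9330 = 6 * 9330 = 55980.

55980


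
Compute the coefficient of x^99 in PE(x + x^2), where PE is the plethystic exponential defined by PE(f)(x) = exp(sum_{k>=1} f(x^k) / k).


With f(x) = x + x^2, the exponent is sum_{k>=1} (x^k + x^(2k)) / k = -ln(1 - x) - ln(1 - x^2). Exponentiating:
PE(x + x^2) = 1 / ((1 - x)(1 - x^2)).
This is the generating function for partitions of n into parts of size 1 or 2. The number of 2's can be any j in 0..49, and the rest are 1's, so
[x^99] = floor(99/2) + 1 = 50.

50


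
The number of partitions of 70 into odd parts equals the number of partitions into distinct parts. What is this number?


Computing partitions of 70 into odd parts (1, 3, 5, ...):
Using the generating function prod_{k>=0} 1/(1-x^(2k+1)),
the count is 29927

29927


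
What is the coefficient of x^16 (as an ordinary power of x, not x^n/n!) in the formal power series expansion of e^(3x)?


The exponential series is e^y = sum_{k>=0} y^k / k!. Substituting y = 3x gives
e^(3x) = sum_{k>=0} 3^k x^k / k!.
So the coefficient of x^n is a^n/n! with a = 3, n = 16:
3^16 / 16! = 43046721/20922789888000 = 59049/28700672000

59049/28700672000


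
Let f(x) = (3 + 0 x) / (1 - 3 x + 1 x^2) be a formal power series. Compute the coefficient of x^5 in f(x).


Write f(x) = sum_{k>=0} a_k x^k. Multiplying both sides by 1 - 3 x + 1 x^2 gives
(1 - 3 x + 1 x^2) sum_{k>=0} a_k x^k = 3 + 0 x.
Matching coefficients:
 x^0: a_0 = 3
 x^1: a_1 - 3 a_0 = 0  =>  a_1 = 3*3 + 0 = 9
 x^k (k >= 2): a_k = 3 a_{k-1} - 1 a_{k-2}.
Iterating: a_2 = 24, a_3 = 63, a_4 = 165, a_5 = 432.
So the coefficient of x^5 is 432.

432


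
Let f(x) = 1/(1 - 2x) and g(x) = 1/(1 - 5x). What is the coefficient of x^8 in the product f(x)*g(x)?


The coefficient of x^n in f*g is the Cauchy product: sum_{k=0}^{n} a^k * b^(n-k).
With a=2, b=5, n=8:
sum_{k=0}^{8} 2^k * 5^(8-k)
= 650871

650871


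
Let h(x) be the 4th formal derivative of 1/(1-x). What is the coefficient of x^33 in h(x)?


Differentiating 4 times: d^4/dx^4 [1/(1-x)] = 4!/(1-x)^5.
The expansion 1/(1-x)^5 = sum_{k>=0} C(k+4, 4) x^k, so the coefficient of x^n in 4!/(1-x)^5 is 4! * C(n+4, 4).
For n = 33: 24 * C(37, 4) = 24 * 66045 = 1585080

1585080


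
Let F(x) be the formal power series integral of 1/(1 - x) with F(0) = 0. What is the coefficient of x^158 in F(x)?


1/(1 - x) = sum_{k>=0} x^k. Integrating termwise and using F(0) = 0 gives
F(x) = sum_{k>=0} x^(k+1) / (k+1) = sum_{m>=1} x^m / m = -ln(1 - x).
So the coefficient of x^158 is 1/158 = 1/158.

1/158


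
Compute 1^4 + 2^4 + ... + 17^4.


This power sum has a closed form given by Faulhaber's formula
sum_{k=1}^{m} k^p = (1 / (p + 1)) * sum_{j=0}^{p} C(p + 1, j) B_j m^(p + 1 - j),
but for small m direct computation is fastest:
1 + 16 + 81 + 256 + 625 + 1296 + 2401 + 4096 + 6561 + 10000 + 14641 + 20736 + 28561 + 38416 + 50625 + 65536 + 83521 = 327369.

327369


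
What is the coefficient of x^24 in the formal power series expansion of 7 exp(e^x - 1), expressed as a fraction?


exp(e^x - 1) is the exponential generating function for the Bell numbers Bell_k: exp(e^x - 1) = sum_{k>=0} Bell_k x^k / k!.
So the coefficient of x^24 in 7 exp(e^x - 1) is 7 Bell_24 / 24!.
Computing: Bell_24 = 445958869294805289 and 24! = 620448401733239439360000, giving
7 * 445958869294805289/620448401733239439360000 = 148652956431601763/29545161987297116160000.

148652956431601763/29545161987297116160000


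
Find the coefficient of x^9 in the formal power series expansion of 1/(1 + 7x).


Write 1/(1 + c x) = 1/(1 - (-c) x) and apply the geometric-series identity
1/(1 - y) = sum_{k>=0} y^k to get 1/(1 + c x) = sum_{k>=0} (-c)^k x^k.
So the coefficient of x^k is (-c)^k = (-1)^k * c^k.
Here c = 7 and k = 9:
(-7)^9 = -1 * 40353607 = -40353607

-40353607


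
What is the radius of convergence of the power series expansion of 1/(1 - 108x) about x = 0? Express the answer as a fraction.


Expanding 1/(1 - 108x) = sum_{k>=0} 108^k x^k, the series converges when |108x| < 1, i.e., |x| < 1/108.
So the radius of convergence is 1/108 = 1/108.

1/108


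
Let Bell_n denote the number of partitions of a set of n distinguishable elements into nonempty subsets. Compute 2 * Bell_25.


Bell_25 can be computed from the Bell triangle or from Dobinski's identity Bell_n = (1/e) * sum_{k>=0} k^n / k!.
Computing Bell_25 = 4638590332229999353.
Then 2 * 4638590332229999353 = 9277180664459998706.

9277180664459998706


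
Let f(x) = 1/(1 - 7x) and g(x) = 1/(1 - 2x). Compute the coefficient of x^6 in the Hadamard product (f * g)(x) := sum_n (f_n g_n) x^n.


f has coefficients f_k = 7^k and g has coefficients g_k = 2^k, so the Hadamard product has coefficient (f*g)_k = 7^k * 2^k = 14^k.
For k = 6: 14^6 = 7529536.

7529536


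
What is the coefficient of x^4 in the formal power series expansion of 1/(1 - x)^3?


The expansion 1/(1 - x)^r = sum_{k>=0} C(k + r - 1, r - 1) x^k follows from the multiset / negative-binomial theorem (or from repeated differentiation of the geometric series).
For r = 3 and k = 4:
C(6, 2) = 720 / (2 * 24) = 15.

15


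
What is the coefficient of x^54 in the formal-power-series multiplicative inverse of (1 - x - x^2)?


Let the inverse be f(x) = sum_{k>=0} a_k x^k. From f(x) * (1 - x - x^2) = 1 and matching coefficients:
 x^0: a_0 = 1.
 x^1: a_1 - a_0 = 0, so a_1 = 1.
 x^k (k >= 2): a_k - a_{k-1} - a_{k-2} = 0, i.e. a_k = a_{k-1} + a_{k-2}.
This is the Fibonacci-type recurrence shifted so that a_0 = a_1 = 1.
Iterating: a_0=1, a_1=1, a_2=2, a_3=3, a_4=5, a_5=8, a_6=13, a_7=21, a_8=34, a_9=55, ...
a_54 = 139583862445.

139583862445


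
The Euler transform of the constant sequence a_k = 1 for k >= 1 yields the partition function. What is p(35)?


The Euler transform converts the sequence a_k = 1 into the number of integer partitions.
Using the recurrence or dynamic programming:
p(35) = 14883

14883


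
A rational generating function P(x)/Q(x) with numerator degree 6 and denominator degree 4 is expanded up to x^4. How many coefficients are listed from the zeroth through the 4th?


Expanding up to x^4 gives the coefficients for x^0, x^1, ..., x^4.
That is 4 + 1 = 5 coefficients in total.

5


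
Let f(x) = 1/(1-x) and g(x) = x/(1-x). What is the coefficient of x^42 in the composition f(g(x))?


First simplify the composition: f(g(x)) = 1/(1 - x/(1-x)) = (1-x)/((1-x) - x) = (1-x)/(1-2x).
Now extract the coefficient. Write (1-x)/(1-2x) = 1/(1-2x) - x/(1-2x).
The coefficient of x^n in 1/(1-2x) is 2^n, and in x/(1-2x) is 2^(n-1) (for n >= 1).
So the coefficient of x^42 is 2^42 - 2^41 = 4398046511104 - 2199023255552 = 2199023255552.

2199023255552


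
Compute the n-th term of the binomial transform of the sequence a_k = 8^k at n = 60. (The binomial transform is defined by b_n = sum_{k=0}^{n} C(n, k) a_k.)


With a_k = 8^k, b_n = sum_{k=0}^{n} C(n, k) 8^k = (1 + 8)^n by the binomial theorem.
For n = 60: (1 + 8)^60 = 9^60 = 1797010299914431210413179829509605039731475627537851106401.

1797010299914431210413179829509605039731475627537851106401


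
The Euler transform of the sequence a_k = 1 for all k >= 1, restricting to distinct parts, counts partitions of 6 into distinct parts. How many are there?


Partitions of 6 into distinct parts can be computed via generating function.
Product (1+x)(1+x^2)(1+x^3)...
The coefficient of x^6 = 4

4


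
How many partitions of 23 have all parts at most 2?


Using the generating function (1-x)^(-1)(1-x^2)^(-1),
the coefficient of x^23 counts these restricted partitions.
Result = 12

12


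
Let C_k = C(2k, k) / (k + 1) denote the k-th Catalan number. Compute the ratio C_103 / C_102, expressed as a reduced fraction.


Using C_k = (2k)! / (k! (k+1)!), the ratio C_{k+1}/C_k simplifies to
C_{k+1}/C_k = [(2k+2)! / ((k+1)! (k+2)!)] * [k! (k+1)! / (2k)!]
 = (2k+2)(2k+1) / ((k+1)(k+2)) = 2(2k+1) / (k+2).
For k = 102: 2(2*102 + 1) / (102 + 2) = 410/104 = 205/52.

205/52


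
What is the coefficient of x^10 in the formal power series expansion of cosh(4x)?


The Maclaurin series is cosh(t) = sum_{m>=0} t^(2m) / (2m)!, so substituting t = 4x, only even powers of x are nonzero, with coefficient of x^(2m) equal to 4^(2m) / (2m)!.
For x^10 the coefficient is 4^10/10! = 1048576/3628800 = 4096/14175.

4096/14175


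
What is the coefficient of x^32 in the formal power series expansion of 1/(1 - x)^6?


The negative binomial / multiset identity is
1/(1 - x)^r = sum_{k>=0} C(k + r - 1, r - 1) x^k.
Here r = 6 and k = 32, so the coefficient is
C(32 + 5, 5) = C(37, 5)
= 435897

435897


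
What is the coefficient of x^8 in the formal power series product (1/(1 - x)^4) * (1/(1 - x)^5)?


Combine the factors: (1/(1 - x)^4) * (1/(1 - x)^5) = 1/(1 - x)^9.
Then use 1/(1 - x)^r = sum_{k>=0} C(k + r - 1, r - 1) x^k with r = 9 and k = 8:
C(16, 8) = 12870.

12870


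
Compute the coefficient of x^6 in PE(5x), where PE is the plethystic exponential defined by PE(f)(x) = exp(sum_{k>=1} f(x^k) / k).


With f(x) = 5x, the exponent is sum_{k>=1} 5 x^k / k = 5 * (-ln(1 - x)). Exponentiating:
PE(5x) = exp(-5 ln(1 - x)) = 1/(1 - x)^5.
By the negative binomial expansion, [x^n] 1/(1 - x)^5 = C(n + 4, 4).
For n = 6: C(10, 4) = 210.

210


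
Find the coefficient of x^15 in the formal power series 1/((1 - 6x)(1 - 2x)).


By partial fractions or Cauchy convolution:
The coefficient equals sum_{k=0}^{15} 6^k * 2^(15-k).
= 705277460480

705277460480


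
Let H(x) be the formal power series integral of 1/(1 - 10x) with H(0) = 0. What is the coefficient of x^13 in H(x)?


1/(1 - 10x) = sum_{k>=0} 10^k x^k. Integrating termwise with H(0) = 0:
H(x) = sum_{k>=0} 10^k x^(k+1) / (k+1) = sum_{m>=1} 10^(m-1) x^m / m.
For m = 13: 10^12/13 = 1000000000000/13 = 1000000000000/13.

1000000000000/13


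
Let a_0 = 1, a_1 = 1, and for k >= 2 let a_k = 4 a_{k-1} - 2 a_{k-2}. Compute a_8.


Iterating the recurrence forward:
a_0 = 1
a_1 = 1
a_2 = 4*1 - 2*1 = 2
a_3 = 4*2 - 2*1 = 6
a_4 = 4*6 - 2*2 = 20
a_5 = 4*20 - 2*6 = 68
a_6 = 4*68 - 2*20 = 232
a_7 = 4*232 - 2*68 = 792
a_8 = 4*792 - 2*232 = 2704
So a_8 = 2704.

2704


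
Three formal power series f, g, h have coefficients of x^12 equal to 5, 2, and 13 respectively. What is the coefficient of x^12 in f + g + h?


Series addition is componentwise:
5 + 2 + 13
= 20

20


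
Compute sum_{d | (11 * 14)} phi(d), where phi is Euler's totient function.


First, 11 * 14 = 154. One classical identity is sum_{d | n} phi(d) = n (each k in [1, n] has a unique gcd with n, and among the k's with gcd(k, n) = n/d there are phi(d) of them). So the sum equals 154. We also verify directly:
Divisors of 154: 1, 2, 7, 11, 14, 22, 77, 154.
phi values: 1, 1, 6, 10, 6, 10, 60, 60.
Sum = 154.

154


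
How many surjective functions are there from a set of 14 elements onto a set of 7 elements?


By inclusion-exclusion on which target elements are missed, the number of surjections from an n-set onto a k-set is
surj(n, k) = sum_{j=0}^{k} (-1)^j C(k, j) (k - j)^n.
Equivalently surj(n, k) = k! * S(n, k), where S(n, k) is the Stirling number of the second kind.
For n = 14, k = 7:
S(14, 7) = 49329280, so
surj = 7! * 49329280 = 5040 * 49329280 = 248619571200.

248619571200


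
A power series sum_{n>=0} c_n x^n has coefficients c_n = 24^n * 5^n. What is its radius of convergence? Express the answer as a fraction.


By the root test (Cauchy-Hadamard), the radius is R = 1 / limsup_n |c_n|^(1/n).
Here |c_n|^(1/n) = (24^n * 5^n)^(1/n) = 24 * 5 = 120 for all n.
So R = 1/120 = 1/120.

1/120


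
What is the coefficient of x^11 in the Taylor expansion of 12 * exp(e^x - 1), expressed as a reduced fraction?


exp(e^x - 1) = sum_{k>=0} Bell_k x^k / k!, where Bell_k is the k-th Bell number.
So the coefficient of x^11 is 12 * Bell_11 / 11!.
Computing: Bell_11 = 678570 and 11! = 39916800, giving
12 * 678570/39916800 = 22619/110880.

22619/110880


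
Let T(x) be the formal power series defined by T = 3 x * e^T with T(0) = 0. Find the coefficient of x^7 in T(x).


Apply the Lagrange inversion formula: if T = 3 x * phi(T) with phi(t) = e^t, then
[x^n] T = 3^n * (1/n) [t^(n-1)] phi(t)^n = 3^n * (1/n) [t^(n-1)] e^(n t) = 3^n * (1/n) * n^(n-1) / (n-1)! = 3^n * n^(n-1) / n!.
When c = 1 this is the Cayley count of rooted labeled trees on n vertices, divided by n!.
For n = 7: 3^7 * 7^6 / 7! = 2187 * 117649/5040 = 4084101/80.

4084101/80


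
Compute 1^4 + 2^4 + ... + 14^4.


This power sum has a closed form given by Faulhaber's formula
sum_{k=1}^{m} k^p = (1 / (p + 1)) * sum_{j=0}^{p} C(p + 1, j) B_j m^(p + 1 - j),
but for small m direct computation is fastest:
1 + 16 + 81 + 256 + 625 + 1296 + 2401 + 4096 + 6561 + 10000 + 14641 + 20736 + 28561 + 38416 = 127687.

127687


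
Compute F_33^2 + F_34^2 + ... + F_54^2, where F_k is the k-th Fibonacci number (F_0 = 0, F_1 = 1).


There is a standard identity sum_{k=0}^{N} F_k^2 = F_N * F_{N+1} (proved inductively from the telescoping relation F_k^2 = F_k F_{k+1} - F_{k-1} F_k). Then
sum_{k=33}^{54} F_k^2 = F_54 F_55 - F_32 F_33.
Computing: F_54 = 86267571272, F_55 = 139583862445, F_32 = 2178309, F_33 = 3524578.
Sum = 86267571272 * 139583862445 - 2178309 * 3524578 = 12041560794217461701438.

12041560794217461701438


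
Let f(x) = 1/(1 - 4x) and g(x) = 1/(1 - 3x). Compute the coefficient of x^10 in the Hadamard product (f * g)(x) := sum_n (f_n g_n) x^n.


f has coefficients f_k = 4^k and g has coefficients g_k = 3^k, so the Hadamard product has coefficient (f*g)_k = 4^k * 3^k = 12^k.
For k = 10: 12^10 = 61917364224.

61917364224


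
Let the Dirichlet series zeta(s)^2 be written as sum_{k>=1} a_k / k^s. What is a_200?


The Dirichlet convolution of the constant function 1 with itself gives (1 * 1)(k) = sum_{d | k} 1 = d(k), the number of positive divisors of k.
Since zeta(s) = sum_{k>=1} 1/k^s, we have zeta(s)^2 = sum_{k>=1} d(k)/k^s, so a_k = d(k).
For k = 200: the divisors are 1, 2, 4, 5, 8, 10, 20, 25, 40, 50, 100, 200.
Count = 12.

12


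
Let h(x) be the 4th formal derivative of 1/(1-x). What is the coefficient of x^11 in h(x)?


Differentiating 4 times: d^4/dx^4 [1/(1-x)] = 4!/(1-x)^5.
The expansion 1/(1-x)^5 = sum_{k>=0} C(k+4, 4) x^k, so the coefficient of x^n in 4!/(1-x)^5 is 4! * C(n+4, 4).
For n = 11: 24 * C(15, 4) = 24 * 1365 = 32760

32760


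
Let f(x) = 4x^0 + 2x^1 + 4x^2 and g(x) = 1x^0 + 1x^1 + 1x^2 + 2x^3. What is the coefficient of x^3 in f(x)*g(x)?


Cauchy product at x^3:
4*2 + 2*1 + 4*1
= 14

14


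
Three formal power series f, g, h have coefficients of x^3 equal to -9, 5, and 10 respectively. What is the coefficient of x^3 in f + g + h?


Series addition is componentwise:
-9 + 5 + 10
= 6

6


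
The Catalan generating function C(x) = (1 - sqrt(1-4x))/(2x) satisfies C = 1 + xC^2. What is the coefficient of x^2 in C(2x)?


Substituting x -> 2x scales the n-th coefficient by 2^n, so [x^2] C(2x) = 2^2 * C_2.
C_2 = C(2*2, 2)/(3) = 6/3 = 2.
So 2^2 * 2 = 4 * 2 = 8.

8


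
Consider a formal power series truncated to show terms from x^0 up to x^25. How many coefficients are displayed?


From x^0 to x^25 inclusive, the count is 25 - 0 + 1 = 26.

26


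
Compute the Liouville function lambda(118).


The Liouville function is lambda(k) = (-1)^Omega(k), where Omega(k) counts the prime factors of k with multiplicity.
Factoring: 118 = 2 * 59, so Omega(118) = 2.
lambda(118) = (-1)^2 = 1.

1


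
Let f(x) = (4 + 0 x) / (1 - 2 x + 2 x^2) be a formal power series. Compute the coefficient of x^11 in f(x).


Write f(x) = sum_{k>=0} a_k x^k. Multiplying both sides by 1 - 2 x + 2 x^2 gives
(1 - 2 x + 2 x^2) sum_{k>=0} a_k x^k = 4 + 0 x.
Matching coefficients:
 x^0: a_0 = 4
 x^1: a_1 - 2 a_0 = 0  =>  a_1 = 2*4 + 0 = 8
 x^k (k >= 2): a_k = 2 a_{k-1} - 2 a_{k-2}.
Iterating: a_2 = 8, a_3 = 0, a_4 = -16, a_5 = -32, a_6 = -32, a_7 = 0, a_8 = 64, a_9 = 128, a_10 = 128, a_11 = 0.
So the coefficient of x^11 is 0.

0


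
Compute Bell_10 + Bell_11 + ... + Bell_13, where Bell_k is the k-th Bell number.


Recall Bell_k counts set partitions of a k-set (with Bell_0 = 1 by convention).
Bell_10 through Bell_13: 115975, 678570, 4213597, 27644437
Sum = 115975 + 678570 + 4213597 + 27644437 = 32652579.

32652579


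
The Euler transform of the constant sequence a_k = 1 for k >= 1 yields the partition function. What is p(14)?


The Euler transform converts the sequence a_k = 1 into the number of integer partitions.
Using the recurrence or dynamic programming:
p(14) = 135

135


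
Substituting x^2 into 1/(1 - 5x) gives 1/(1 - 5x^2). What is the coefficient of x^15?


Since 1/(1 - 5x^2) only has even powers of x,
the coefficient of x^15 (odd) is 0.

0


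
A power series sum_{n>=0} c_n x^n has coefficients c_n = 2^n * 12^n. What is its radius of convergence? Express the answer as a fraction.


By the root test (Cauchy-Hadamard), the radius is R = 1 / limsup_n |c_n|^(1/n).
Here |c_n|^(1/n) = (2^n * 12^n)^(1/n) = 2 * 12 = 24 for all n.
So R = 1/24 = 1/24.

1/24


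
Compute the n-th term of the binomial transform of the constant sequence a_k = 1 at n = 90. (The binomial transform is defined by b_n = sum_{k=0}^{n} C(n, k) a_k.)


With a_k = 1 for all k, b_n = sum_{k=0}^{n} C(n, k) = 2^n by the binomial theorem.
For n = 90: 2^90 = 1237940039285380274899124224.

1237940039285380274899124224


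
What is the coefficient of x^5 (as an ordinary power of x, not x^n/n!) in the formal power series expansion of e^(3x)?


The exponential series is e^y = sum_{k>=0} y^k / k!. Substituting y = 3x gives
e^(3x) = sum_{k>=0} 3^k x^k / k!.
So the coefficient of x^n is a^n/n! with a = 3, n = 5:
3^5 / 5! = 243/120 = 81/40

81/40


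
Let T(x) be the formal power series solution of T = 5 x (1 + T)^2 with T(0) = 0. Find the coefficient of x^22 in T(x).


Apply the Lagrange inversion formula: if T = 5 x * phi(T) with phi(t) = (1 + t)^2, then [x^n] T = 5^n * (1/n) [t^(n-1)] phi(t)^n = 5^n * (1/n) [t^(n-1)] (1 + t)^(2n) = 5^n * (1/n) C(2n, n-1).
Using the identity C(2n, n-1) = C(2n, n) * n / (n+1), the unscaled factor equals C(2n, n) / (n+1) = C_n, the n-th Catalan number.
For n = 22: C_22 = C(44, 22) / 23 = 2104098963720/23 = 91482563640.
With the 5^22 = 2384185791015625 factor, the coefficient is 2384185791015625 * 91482563640 = 218111428356170654296875000.

218111428356170654296875000


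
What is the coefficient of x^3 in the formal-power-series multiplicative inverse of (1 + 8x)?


The inverse is 1/(1 + 8x). Apply the geometric identity 1/(1 - y) = sum_{k>=0} y^k with y = -8x:
1/(1 + 8x) = sum_{k>=0} (-8)^k x^k.
So the coefficient of x^3 is (-8)^3 = -512.

-512


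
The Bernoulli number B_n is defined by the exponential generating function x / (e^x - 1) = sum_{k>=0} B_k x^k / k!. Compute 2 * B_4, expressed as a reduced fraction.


Bernoulli numbers can also be computed recursively via B_0 = 1 and sum_{j=0}^{m} C(m+1, j) B_j = 0 for m >= 1. Odd-index Bernoulli numbers vanish for k >= 3.
Computing B_4 = -1/30, so 2 * B_4 = 2 * -1/30 = -1/15.

-1/15


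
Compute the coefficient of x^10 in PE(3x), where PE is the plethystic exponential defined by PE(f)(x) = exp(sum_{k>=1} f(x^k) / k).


With f(x) = 3x, the exponent is sum_{k>=1} 3 x^k / k = 3 * (-ln(1 - x)). Exponentiating:
PE(3x) = exp(-3 ln(1 - x)) = 1/(1 - x)^3.
By the negative binomial expansion, [x^n] 1/(1 - x)^3 = C(n + 2, 2).
For n = 10: C(12, 2) = 66.

66


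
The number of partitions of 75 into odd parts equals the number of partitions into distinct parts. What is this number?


Computing partitions of 75 into odd parts (1, 3, 5, ...):
Using the generating function prod_{k>=0} 1/(1-x^(2k+1)),
the count is 48446

48446


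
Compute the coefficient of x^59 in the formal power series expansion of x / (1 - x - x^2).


Let f(x) = sum_{k>=0} a_k x^k. Multiplying f(x) * (1 - x - x^2) = x and matching coefficients gives a_0 = 0, a_1 = 1, and a_k = a_{k-1} + a_{k-2} for k >= 2. These are the Fibonacci numbers F_k.
Iterating from F_0 = 0, F_1 = 1:
F_0=0, F_1=1, F_2=1, F_3=2, F_4=3, F_5=5, F_6=8, F_7=13, F_8=21, F_9=34, ...
F_59 = 956722026041.

956722026041


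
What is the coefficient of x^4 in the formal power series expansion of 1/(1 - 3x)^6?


The general identity 1/(1 - c x)^r = sum_{k>=0} c^k C(k + r - 1, r - 1) x^k follows by substituting y = c x into 1/(1 - y)^r = sum_{k>=0} C(k + r - 1, r - 1) y^k.
For c = 3, r = 6, k = 4:
3^4 * C(9, 5) = 81 * 126 = 10206.

10206


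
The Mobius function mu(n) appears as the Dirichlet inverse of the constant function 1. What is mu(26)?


26 = 2 * 13 (all distinct primes).
mu(26) = (-1)^2 = 1

1


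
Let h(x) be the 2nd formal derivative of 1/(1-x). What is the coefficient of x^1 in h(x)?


Differentiating 2 times: d^2/dx^2 [1/(1-x)] = 2!/(1-x)^3.
The expansion 1/(1-x)^3 = sum_{k>=0} C(k+2, 2) x^k, so the coefficient of x^n in 2!/(1-x)^3 is 2! * C(n+2, 2).
For n = 1: 2 * C(3, 2) = 2 * 3 = 6

6


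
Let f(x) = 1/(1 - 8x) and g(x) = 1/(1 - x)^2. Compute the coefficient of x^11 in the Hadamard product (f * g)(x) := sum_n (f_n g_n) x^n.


f has coefficients f_k = 8^k. For g = 1/(1 - x)^2 the coefficient is g_k = C(k + 1, 1) = k + 1. The Hadamard coefficient is (f * g)_k = 8^k * (k + 1).
For k = 11: 8^11 * 12 = 8589934592 * 12 = 103079215104.

103079215104


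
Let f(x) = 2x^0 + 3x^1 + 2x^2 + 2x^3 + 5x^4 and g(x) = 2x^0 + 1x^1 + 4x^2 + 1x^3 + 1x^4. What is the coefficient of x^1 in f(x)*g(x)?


Cauchy product at x^1:
2*1 + 3*2
= 8

8


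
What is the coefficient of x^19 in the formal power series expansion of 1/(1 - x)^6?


The negative binomial / multiset identity is
1/(1 - x)^r = sum_{k>=0} C(k + r - 1, r - 1) x^k.
Here r = 6 and k = 19, so the coefficient is
C(19 + 5, 5) = C(24, 5)
= 42504

42504


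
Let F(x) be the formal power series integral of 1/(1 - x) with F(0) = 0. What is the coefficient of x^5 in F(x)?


1/(1 - x) = sum_{k>=0} x^k. Integrating termwise and using F(0) = 0 gives
F(x) = sum_{k>=0} x^(k+1) / (k+1) = sum_{m>=1} x^m / m = -ln(1 - x).
So the coefficient of x^5 is 1/5 = 1/5.

1/5


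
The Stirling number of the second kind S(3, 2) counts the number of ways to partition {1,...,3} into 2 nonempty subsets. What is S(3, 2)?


Using the explicit formula S(n,k) = (1/k!) sum_{j=0}^{k} (-1)^(k-j) C(k,j) j^n:
S(3, 2) = 3
Equivalently, S(n,k) is n! times the coefficient of x^n in the EGF (e^x - 1)^k / k!.

3


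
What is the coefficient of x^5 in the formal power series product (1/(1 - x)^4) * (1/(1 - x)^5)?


Combine the factors: (1/(1 - x)^4) * (1/(1 - x)^5) = 1/(1 - x)^9.
Then use 1/(1 - x)^r = sum_{k>=0} C(k + r - 1, r - 1) x^k with r = 9 and k = 5:
C(13, 8) = 1287.

1287


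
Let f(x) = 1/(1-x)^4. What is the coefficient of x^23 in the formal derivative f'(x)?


Differentiate: d/dx [ 1/(1-x)^r ] = r / (1-x)^(r+1).
Here r = 4, so f'(x) = 4 / (1-x)^5.
The expansion of 1/(1-x)^(r+1) has coefficient of x^n equal to C(n+r, r).
So the coefficient of x^23 in f'(x) is
4 * C(27, 4) = 4 * 17550 = 70200

70200


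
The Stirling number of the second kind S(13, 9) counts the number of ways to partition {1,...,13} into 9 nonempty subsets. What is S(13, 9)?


Using the explicit formula S(n,k) = (1/k!) sum_{j=0}^{k} (-1)^(k-j) C(k,j) j^n:
S(13, 9) = 359502
Equivalently, S(n,k) is n! times the coefficient of x^n in the EGF (e^x - 1)^k / k!.

359502


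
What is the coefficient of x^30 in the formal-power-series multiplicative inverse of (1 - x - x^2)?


Let the inverse be f(x) = sum_{k>=0} a_k x^k. From f(x) * (1 - x - x^2) = 1 and matching coefficients:
 x^0: a_0 = 1.
 x^1: a_1 - a_0 = 0, so a_1 = 1.
 x^k (k >= 2): a_k - a_{k-1} - a_{k-2} = 0, i.e. a_k = a_{k-1} + a_{k-2}.
This is the Fibonacci-type recurrence shifted so that a_0 = a_1 = 1.
Iterating: a_0=1, a_1=1, a_2=2, a_3=3, a_4=5, a_5=8, a_6=13, a_7=21, a_8=34, a_9=55, ...
a_30 = 1346269.

1346269


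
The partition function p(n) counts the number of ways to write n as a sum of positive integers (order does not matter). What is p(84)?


Using the generating function prod_{k>=1} 1/(1-x^k), we compute p(84).
By dynamic programming over parts 1 through 84:
p(84) = 26543660

26543660


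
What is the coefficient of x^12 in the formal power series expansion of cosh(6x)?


The Maclaurin series is cosh(t) = sum_{m>=0} t^(2m) / (2m)!, so substituting t = 6x, only even powers of x are nonzero, with coefficient of x^(2m) equal to 6^(2m) / (2m)!.
For x^12 the coefficient is 6^12/12! = 2176782336/479001600 = 8748/1925.

8748/1925


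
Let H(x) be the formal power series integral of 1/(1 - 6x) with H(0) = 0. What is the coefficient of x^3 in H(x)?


1/(1 - 6x) = sum_{k>=0} 6^k x^k. Integrating termwise with H(0) = 0:
H(x) = sum_{k>=0} 6^k x^(k+1) / (k+1) = sum_{m>=1} 6^(m-1) x^m / m.
For m = 3: 6^2/3 = 36/3 = 12.

12


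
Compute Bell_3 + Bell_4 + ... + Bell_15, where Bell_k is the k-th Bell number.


Recall Bell_k counts set partitions of a k-set (with Bell_0 = 1 by convention).
Bell_3 through Bell_15: 5, 15, 52, 203, 877, 4140, 21147, 115975, 678570, 4213597, 27644437, 190899322, 1382958545
Sum = 5 + 15 + 52 + 203 + 877 + 4140 + 21147 + 115975 + 678570 + 4213597 + 27644437 + 190899322 + 1382958545 = 1606536885.

1606536885


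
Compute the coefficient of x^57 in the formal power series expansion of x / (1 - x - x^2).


Let f(x) = sum_{k>=0} a_k x^k. Multiplying f(x) * (1 - x - x^2) = x and matching coefficients gives a_0 = 0, a_1 = 1, and a_k = a_{k-1} + a_{k-2} for k >= 2. These are the Fibonacci numbers F_k.
Iterating from F_0 = 0, F_1 = 1:
F_0=0, F_1=1, F_2=1, F_3=2, F_4=3, F_5=5, F_6=8, F_7=13, F_8=21, F_9=34, ...
F_57 = 365435296162.

365435296162


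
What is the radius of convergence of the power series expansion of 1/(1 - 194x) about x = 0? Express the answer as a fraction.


Expanding 1/(1 - 194x) = sum_{k>=0} 194^k x^k, the series converges when |194x| < 1, i.e., |x| < 1/194.
So the radius of convergence is 1/194 = 1/194.

1/194


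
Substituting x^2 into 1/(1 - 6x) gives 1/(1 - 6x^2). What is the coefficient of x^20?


The coefficient of x^(2m) in 1/(1 - 6x^2) is 6^m.
With n = 20 = 2*10, the coefficient is 6^10 = 60466176.

60466176


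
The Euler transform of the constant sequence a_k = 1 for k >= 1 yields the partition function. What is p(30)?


The Euler transform converts the sequence a_k = 1 into the number of integer partitions.
Using the recurrence or dynamic programming:
p(30) = 5604

5604


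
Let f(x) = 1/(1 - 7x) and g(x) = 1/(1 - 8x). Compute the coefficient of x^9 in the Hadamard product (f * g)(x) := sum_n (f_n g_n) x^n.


f has coefficients f_k = 7^k and g has coefficients g_k = 8^k, so the Hadamard product has coefficient (f*g)_k = 7^k * 8^k = 56^k.
For k = 9: 56^9 = 5416169448144896.

5416169448144896


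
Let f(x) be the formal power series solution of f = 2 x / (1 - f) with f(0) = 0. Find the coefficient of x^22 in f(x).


Apply Lagrange inversion: f = 2 x * phi(f) with phi(t) = 1/(1 - t), so
[x^n] f = 2^n * (1/n) [t^(n-1)] phi(t)^n = 2^n * (1/n) [t^(n-1)] (1 - t)^(-n) = 2^n * (1/n) C(2n - 2, n - 1) = 2^n * C_{n-1}.
For n = 22: C_21 = C(42, 21) / 22 = 538257874440/22 = 24466267020.
With the 2^22 = 4194304 factor, the coefficient is 4194304 * 24466267020 = 102618961627054080.

102618961627054080


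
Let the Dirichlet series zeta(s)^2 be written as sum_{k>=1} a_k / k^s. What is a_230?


The Dirichlet convolution of the constant function 1 with itself gives (1 * 1)(k) = sum_{d | k} 1 = d(k), the number of positive divisors of k.
Since zeta(s) = sum_{k>=1} 1/k^s, we have zeta(s)^2 = sum_{k>=1} d(k)/k^s, so a_k = d(k).
For k = 230: the divisors are 1, 2, 5, 10, 23, 46, 115, 230.
Count = 8.

8


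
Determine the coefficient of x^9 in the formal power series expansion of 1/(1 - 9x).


The geometric series identity gives 1/(1 - c x) = sum_{k>=0} c^k x^k, so the coefficient of x^k is c^k.
Here c = 9 and k = 9.
Computing: 9^9 = 387420489

387420489


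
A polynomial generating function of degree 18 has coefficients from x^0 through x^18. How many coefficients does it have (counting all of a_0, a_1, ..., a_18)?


A polynomial of degree 18 takes the form a_0 + a_1 x + ... + a_18 x^18.
The number of coefficients is 18 + 1 = 19.

19


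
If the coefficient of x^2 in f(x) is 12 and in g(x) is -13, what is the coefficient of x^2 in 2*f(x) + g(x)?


Scalar multiplication scales coefficients: 2 * 12 = 24.
Then add the g coefficient: 24 + -13
= 11

11


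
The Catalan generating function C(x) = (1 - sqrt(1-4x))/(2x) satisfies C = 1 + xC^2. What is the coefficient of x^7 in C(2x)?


Substituting x -> 2x scales the n-th coefficient by 2^n, so [x^7] C(2x) = 2^7 * C_7.
C_7 = C(2*7, 7)/(8) = 3432/8 = 429.
So 2^7 * 429 = 128 * 429 = 54912.

54912


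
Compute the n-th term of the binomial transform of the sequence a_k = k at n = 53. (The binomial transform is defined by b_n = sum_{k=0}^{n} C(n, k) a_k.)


With a_k = k, b_n = sum_{k=0}^{n} C(n, k) k. Using k * C(n, k) = n * C(n-1, k-1) gives b_n = n * sum_{k>=1} C(n-1, k-1) = n * 2^(n-1).
For n = 53: 53 * 2^52 = 53 * 4503599627370496 = 238690780250636288.

238690780250636288


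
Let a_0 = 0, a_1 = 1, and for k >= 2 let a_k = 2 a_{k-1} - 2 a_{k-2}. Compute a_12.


Iterating the recurrence forward:
a_0 = 0
a_1 = 1
a_2 = 2*1 - 2*0 = 2
a_3 = 2*2 - 2*1 = 2
a_4 = 2*2 - 2*2 = 0
a_5 = 2*0 - 2*2 = -4
a_6 = 2*-4 - 2*0 = -8
a_7 = 2*-8 - 2*-4 = -8
a_8 = 2*-8 - 2*-8 = 0
a_9 = 2*0 - 2*-8 = 16
a_10 = 2*16 - 2*0 = 32
a_11 = 2*32 - 2*16 = 32
a_12 = 2*32 - 2*32 = 0
So a_12 = 0.

0


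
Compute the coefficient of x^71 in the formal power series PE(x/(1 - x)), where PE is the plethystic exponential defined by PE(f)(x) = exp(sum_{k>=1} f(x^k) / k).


For f(x) = x/(1 - x) we have
sum_{k>=1} f(x^k) / k = sum_{k>=1} (1/k) * x^k / (1 - x^k) = sum_{k, m >= 1} x^(k m) / k,
which after exponentiating simplifies to
PE(x/(1 - x)) = prod_{k>=1} 1 / (1 - x^k).
This is the generating function for the partition function p(n), so the coefficient of x^71 is p(71).
Computing p(71) by dynamic programming over parts 1, 2, ..., 71: p(71) = 4697205.

4697205


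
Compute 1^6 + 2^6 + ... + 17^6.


This power sum has a closed form given by Faulhaber's formula
sum_{k=1}^{m} k^p = (1 / (p + 1)) * sum_{j=0}^{p} C(p + 1, j) B_j m^(p + 1 - j),
but for small m direct computation is fastest:
1 + 64 + 729 + 4096 + 15625 + 46656 + 117649 + 262144 + 531441 + 1000000 + 1771561 + 2985984 + 4826809 + 7529536 + 11390625 + 16777216 + 24137569 = 71397705.

71397705


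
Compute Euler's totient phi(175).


phi(n) counts integers in [1, n] coprime to n. Using the multiplicative formula phi(n) = n * prod_{p | n} (1 - 1/p):
175 = 5^2 * 7, so
phi(175) = 175 * (1 - 1/5) * (1 - 1/7) = 120.

120


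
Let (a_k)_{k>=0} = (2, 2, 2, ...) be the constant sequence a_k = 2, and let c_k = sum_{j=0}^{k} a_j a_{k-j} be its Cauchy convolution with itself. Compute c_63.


Since a_j = 2 for all j >= 0, the convolution sum becomes
c_k = sum_{j=0}^{k} 2 * 2 = 4 * (k + 1).
Equivalently, the generating function of (a_k) is 2/(1 - x) and its square is 4/(1 - x)^2 = sum_{k>=0} 4(k + 1) x^k.
For k = 63: 4 * 64 = 256.

256


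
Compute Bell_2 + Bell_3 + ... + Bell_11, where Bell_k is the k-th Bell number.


Recall Bell_k counts set partitions of a k-set (with Bell_0 = 1 by convention).
Bell_2 through Bell_11: 2, 5, 15, 52, 203, 877, 4140, 21147, 115975, 678570
Sum = 2 + 5 + 15 + 52 + 203 + 877 + 4140 + 21147 + 115975 + 678570 = 820986.

820986


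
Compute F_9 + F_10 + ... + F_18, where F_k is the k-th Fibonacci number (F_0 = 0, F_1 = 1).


Use the identity sum_{k=0}^{N} F_k = F_{N+2} - 1 (which follows from F_{k+2} - F_{k+1} = F_k). Then
sum_{k=9}^{18} F_k = (F_{20} - 1) - (F_{10} - 1) = F_{20} - F_{10}.
Computing: F_{20} = 6765, F_{10} = 55, so
Sum = 6765 - 55 = 6710.

6710


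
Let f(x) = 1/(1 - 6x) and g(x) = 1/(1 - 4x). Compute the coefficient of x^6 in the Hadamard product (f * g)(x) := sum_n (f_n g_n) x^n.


f has coefficients f_k = 6^k and g has coefficients g_k = 4^k, so the Hadamard product has coefficient (f*g)_k = 6^k * 4^k = 24^k.
For k = 6: 24^6 = 191102976.

191102976


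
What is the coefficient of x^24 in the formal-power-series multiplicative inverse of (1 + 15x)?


The inverse is 1/(1 + 15x). Apply the geometric identity 1/(1 - y) = sum_{k>=0} y^k with y = -15x:
1/(1 + 15x) = sum_{k>=0} (-15)^k x^k.
So the coefficient of x^24 is (-15)^24 = 16834112196028232574462890625.

16834112196028232574462890625


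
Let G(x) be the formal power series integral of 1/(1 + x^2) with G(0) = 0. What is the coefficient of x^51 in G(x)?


1/(1 + x^2) = sum_{j>=0} (-1)^j x^(2j). Integrating termwise with G(0) = 0:
G(x) = sum_{j>=0} (-1)^j x^(2j+1) / (2j+1) = arctan(x).
Only odd powers are nonzero. For x^51 write 51 = 2*25 + 1, giving
(-1)^25 / 51 = -1/51 = -1/51.

-1/51


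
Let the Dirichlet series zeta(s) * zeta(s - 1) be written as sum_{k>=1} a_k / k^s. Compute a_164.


Convolution gives a_k = sum_{d | k} d * 1 = sum_{d | k} d = sigma(k), the sum of positive divisors of k.
For k = 164, the divisors are 1, 2, 4, 41, 82, 164, so
sigma(164) = 1 + 2 + 4 + 41 + 82 + 164 = 294.

294


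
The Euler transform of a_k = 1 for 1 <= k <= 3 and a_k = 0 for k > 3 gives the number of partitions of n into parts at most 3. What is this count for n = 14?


Partitions of 14 into parts at most 3:
Using generating function (1-x)^(-1)(1-x^2)^(-1)(1-x^3)^(-1),
the coefficient of x^14 = 24

24


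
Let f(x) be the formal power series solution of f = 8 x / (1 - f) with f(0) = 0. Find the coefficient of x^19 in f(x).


Apply Lagrange inversion: f = 8 x * phi(f) with phi(t) = 1/(1 - t), so
[x^n] f = 8^n * (1/n) [t^(n-1)] phi(t)^n = 8^n * (1/n) [t^(n-1)] (1 - t)^(-n) = 8^n * (1/n) C(2n - 2, n - 1) = 8^n * C_{n-1}.
For n = 19: C_18 = C(36, 18) / 19 = 9075135300/19 = 477638700.
With the 8^19 = 144115188075855872 factor, the coefficient is 144115188075855872 * 477638700 = 68834991082807300089446400.

68834991082807300089446400


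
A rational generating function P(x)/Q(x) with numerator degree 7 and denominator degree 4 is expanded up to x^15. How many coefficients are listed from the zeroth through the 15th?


Expanding up to x^15 gives the coefficients for x^0, x^1, ..., x^15.
That is 15 + 1 = 16 coefficients in total.

16


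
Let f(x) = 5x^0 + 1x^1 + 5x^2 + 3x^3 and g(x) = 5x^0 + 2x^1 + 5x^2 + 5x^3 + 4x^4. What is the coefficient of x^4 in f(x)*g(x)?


Cauchy product at x^4:
5*4 + 1*5 + 5*5 + 3*2
= 56

56


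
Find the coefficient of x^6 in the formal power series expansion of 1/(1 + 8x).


Write 1/(1 + c x) = 1/(1 - (-c) x) and apply the geometric-series identity
1/(1 - y) = sum_{k>=0} y^k to get 1/(1 + c x) = sum_{k>=0} (-c)^k x^k.
So the coefficient of x^k is (-c)^k = (-1)^k * c^k.
Here c = 8 and k = 6:
(-8)^6 = 1 * 262144 = 262144

262144


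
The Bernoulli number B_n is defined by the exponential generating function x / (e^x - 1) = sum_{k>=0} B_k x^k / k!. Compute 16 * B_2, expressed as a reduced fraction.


Bernoulli numbers can also be computed recursively via B_0 = 1 and sum_{j=0}^{m} C(m+1, j) B_j = 0 for m >= 1. Odd-index Bernoulli numbers vanish for k >= 3.
Computing B_2 = 1/6, so 16 * B_2 = 16 * 1/6 = 8/3.

8/3


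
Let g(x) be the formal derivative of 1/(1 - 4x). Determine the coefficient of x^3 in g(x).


Differentiate termwise: d/dx sum_{k>=0} 4^k x^k = sum_{k>=1} k 4^k x^(k-1) = sum_{j>=0} (j+1) 4^(j+1) x^j.
Equivalently, d/dx [1/(1 - 4x)] = 4/(1 - 4x)^2.
For j = 3: 4 * 4^4 = 4 * 256 = 1024.

1024


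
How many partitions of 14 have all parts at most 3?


Using the generating function (1-x)^(-1)(1-x^2)^(-1)(1-x^3)^(-1),
the coefficient of x^14 counts these restricted partitions.
Result = 24

24


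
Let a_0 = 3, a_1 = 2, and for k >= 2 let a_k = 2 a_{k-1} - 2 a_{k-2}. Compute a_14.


Iterating the recurrence forward:
a_0 = 3
a_1 = 2
a_2 = 2*2 - 2*3 = -2
a_3 = 2*-2 - 2*2 = -8
a_4 = 2*-8 - 2*-2 = -12
a_5 = 2*-12 - 2*-8 = -8
a_6 = 2*-8 - 2*-12 = 8
a_7 = 2*8 - 2*-8 = 32
a_8 = 2*32 - 2*8 = 48
a_9 = 2*48 - 2*32 = 32
a_10 = 2*32 - 2*48 = -32
a_11 = 2*-32 - 2*32 = -128
a_12 = 2*-128 - 2*-32 = -192
a_13 = 2*-192 - 2*-128 = -128
a_14 = 2*-128 - 2*-192 = 128
So a_14 = 128.

128


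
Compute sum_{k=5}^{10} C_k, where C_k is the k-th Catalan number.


C_5 through C_10: 42, 132, 429, 1430, 4862, 16796
Sum = 42 + 132 + 429 + 1430 + 4862 + 16796
= 23691

23691


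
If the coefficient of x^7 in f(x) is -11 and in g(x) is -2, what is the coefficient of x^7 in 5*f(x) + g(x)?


Scalar multiplication scales coefficients: 5 * -11 = -55.
Then add the g coefficient: -55 + -2
= -57

-57
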